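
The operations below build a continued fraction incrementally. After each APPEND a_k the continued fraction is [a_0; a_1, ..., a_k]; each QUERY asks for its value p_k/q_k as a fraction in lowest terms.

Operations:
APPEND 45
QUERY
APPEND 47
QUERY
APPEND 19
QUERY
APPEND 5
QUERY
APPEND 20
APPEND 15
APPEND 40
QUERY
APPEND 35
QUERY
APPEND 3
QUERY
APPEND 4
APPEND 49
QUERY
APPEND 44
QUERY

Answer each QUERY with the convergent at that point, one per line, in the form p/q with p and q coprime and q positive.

APPEND 45: p_0 = 45·1 + 0 = 45, q_0 = 45·0 + 1 = 1 → 45/1
APPEND 47: p_1 = 47·45 + 1 = 2116, q_1 = 47·1 + 0 = 47 → 2116/47
APPEND 19: p_2 = 19·2116 + 45 = 40249, q_2 = 19·47 + 1 = 894 → 40249/894
APPEND 5: p_3 = 5·40249 + 2116 = 203361, q_3 = 5·894 + 47 = 4517 → 203361/4517
APPEND 20: p_4 = 20·203361 + 40249 = 4107469, q_4 = 20·4517 + 894 = 91234 → 4107469/91234
APPEND 15: p_5 = 15·4107469 + 203361 = 61815396, q_5 = 15·91234 + 4517 = 1373027 → 61815396/1373027
APPEND 40: p_6 = 40·61815396 + 4107469 = 2476723309, q_6 = 40·1373027 + 91234 = 55012314 → 2476723309/55012314
APPEND 35: p_7 = 35·2476723309 + 61815396 = 86747131211, q_7 = 35·55012314 + 1373027 = 1926804017 → 86747131211/1926804017
APPEND 3: p_8 = 3·86747131211 + 2476723309 = 262718116942, q_8 = 3·1926804017 + 55012314 = 5835424365 → 262718116942/5835424365
APPEND 4: p_9 = 4·262718116942 + 86747131211 = 1137619598979, q_9 = 4·5835424365 + 1926804017 = 25268501477 → 1137619598979/25268501477
APPEND 49: p_10 = 49·1137619598979 + 262718116942 = 56006078466913, q_10 = 49·25268501477 + 5835424365 = 1243991996738 → 56006078466913/1243991996738
APPEND 44: p_11 = 44·56006078466913 + 1137619598979 = 2465405072143151, q_11 = 44·1243991996738 + 25268501477 = 54760916357949 → 2465405072143151/54760916357949

45/1
2116/47
40249/894
203361/4517
2476723309/55012314
86747131211/1926804017
262718116942/5835424365
56006078466913/1243991996738
2465405072143151/54760916357949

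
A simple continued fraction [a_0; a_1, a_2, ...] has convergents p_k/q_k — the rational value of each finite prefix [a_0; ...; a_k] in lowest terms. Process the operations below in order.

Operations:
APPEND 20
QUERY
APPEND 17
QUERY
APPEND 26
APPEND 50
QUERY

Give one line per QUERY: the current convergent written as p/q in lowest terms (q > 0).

20/1
341/17
444641/22167

APPEND 20: p_0 = 20·1 + 0 = 20, q_0 = 20·0 + 1 = 1 → 20/1
APPEND 17: p_1 = 17·20 + 1 = 341, q_1 = 17·1 + 0 = 17 → 341/17
APPEND 26: p_2 = 26·341 + 20 = 8886, q_2 = 26·17 + 1 = 443 → 8886/443
APPEND 50: p_3 = 50·8886 + 341 = 444641, q_3 = 50·443 + 17 = 22167 → 444641/22167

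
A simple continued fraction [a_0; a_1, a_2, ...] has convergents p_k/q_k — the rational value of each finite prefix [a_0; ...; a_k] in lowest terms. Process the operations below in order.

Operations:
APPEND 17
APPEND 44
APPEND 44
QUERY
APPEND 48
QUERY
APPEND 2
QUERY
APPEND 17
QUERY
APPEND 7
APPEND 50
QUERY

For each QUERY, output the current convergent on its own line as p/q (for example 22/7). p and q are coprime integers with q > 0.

APPEND 17: p_0 = 17·1 + 0 = 17, q_0 = 17·0 + 1 = 1 → 17/1
APPEND 44: p_1 = 44·17 + 1 = 749, q_1 = 44·1 + 0 = 44 → 749/44
APPEND 44: p_2 = 44·749 + 17 = 32973, q_2 = 44·44 + 1 = 1937 → 32973/1937
APPEND 48: p_3 = 48·32973 + 749 = 1583453, q_3 = 48·1937 + 44 = 93020 → 1583453/93020
APPEND 2: p_4 = 2·1583453 + 32973 = 3199879, q_4 = 2·93020 + 1937 = 187977 → 3199879/187977
APPEND 17: p_5 = 17·3199879 + 1583453 = 55981396, q_5 = 17·187977 + 93020 = 3288629 → 55981396/3288629
APPEND 7: p_6 = 7·55981396 + 3199879 = 395069651, q_6 = 7·3288629 + 187977 = 23208380 → 395069651/23208380
APPEND 50: p_7 = 50·395069651 + 55981396 = 19809463946, q_7 = 50·23208380 + 3288629 = 1163707629 → 19809463946/1163707629

32973/1937
1583453/93020
3199879/187977
55981396/3288629
19809463946/1163707629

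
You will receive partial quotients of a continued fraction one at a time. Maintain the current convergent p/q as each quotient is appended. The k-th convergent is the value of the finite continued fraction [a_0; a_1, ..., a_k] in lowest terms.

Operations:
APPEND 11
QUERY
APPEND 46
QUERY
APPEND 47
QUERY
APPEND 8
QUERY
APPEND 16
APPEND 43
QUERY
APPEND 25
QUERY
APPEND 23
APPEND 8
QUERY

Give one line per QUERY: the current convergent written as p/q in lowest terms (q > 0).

APPEND 11: p_0 = 11·1 + 0 = 11, q_0 = 11·0 + 1 = 1 → 11/1
APPEND 46: p_1 = 46·11 + 1 = 507, q_1 = 46·1 + 0 = 46 → 507/46
APPEND 47: p_2 = 47·507 + 11 = 23840, q_2 = 47·46 + 1 = 2163 → 23840/2163
APPEND 8: p_3 = 8·23840 + 507 = 191227, q_3 = 8·2163 + 46 = 17350 → 191227/17350
APPEND 16: p_4 = 16·191227 + 23840 = 3083472, q_4 = 16·17350 + 2163 = 279763 → 3083472/279763
APPEND 43: p_5 = 43·3083472 + 191227 = 132780523, q_5 = 43·279763 + 17350 = 12047159 → 132780523/12047159
APPEND 25: p_6 = 25·132780523 + 3083472 = 3322596547, q_6 = 25·12047159 + 279763 = 301458738 → 3322596547/301458738
APPEND 23: p_7 = 23·3322596547 + 132780523 = 76552501104, q_7 = 23·301458738 + 12047159 = 6945598133 → 76552501104/6945598133
APPEND 8: p_8 = 8·76552501104 + 3322596547 = 615742605379, q_8 = 8·6945598133 + 301458738 = 55866243802 → 615742605379/55866243802

11/1
507/46
23840/2163
191227/17350
132780523/12047159
3322596547/301458738
615742605379/55866243802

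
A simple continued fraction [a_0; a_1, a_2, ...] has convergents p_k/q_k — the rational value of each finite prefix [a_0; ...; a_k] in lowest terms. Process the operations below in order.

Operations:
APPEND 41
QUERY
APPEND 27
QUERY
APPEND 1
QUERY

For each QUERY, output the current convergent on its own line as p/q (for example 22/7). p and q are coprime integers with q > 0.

41/1
1108/27
1149/28

APPEND 41: p_0 = 41·1 + 0 = 41, q_0 = 41·0 + 1 = 1 → 41/1
APPEND 27: p_1 = 27·41 + 1 = 1108, q_1 = 27·1 + 0 = 27 → 1108/27
APPEND 1: p_2 = 1·1108 + 41 = 1149, q_2 = 1·27 + 1 = 28 → 1149/28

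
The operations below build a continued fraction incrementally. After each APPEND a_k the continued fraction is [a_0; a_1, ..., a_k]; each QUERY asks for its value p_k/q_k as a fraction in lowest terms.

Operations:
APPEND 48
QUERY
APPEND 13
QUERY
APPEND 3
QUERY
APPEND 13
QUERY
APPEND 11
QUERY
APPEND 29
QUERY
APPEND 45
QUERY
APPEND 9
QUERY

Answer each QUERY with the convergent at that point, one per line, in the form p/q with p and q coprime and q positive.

48/1
625/13
1923/40
25624/533
283787/5903
8255447/171720
371778902/7733303
3354265565/69771447

APPEND 48: p_0 = 48·1 + 0 = 48, q_0 = 48·0 + 1 = 1 → 48/1
APPEND 13: p_1 = 13·48 + 1 = 625, q_1 = 13·1 + 0 = 13 → 625/13
APPEND 3: p_2 = 3·625 + 48 = 1923, q_2 = 3·13 + 1 = 40 → 1923/40
APPEND 13: p_3 = 13·1923 + 625 = 25624, q_3 = 13·40 + 13 = 533 → 25624/533
APPEND 11: p_4 = 11·25624 + 1923 = 283787, q_4 = 11·533 + 40 = 5903 → 283787/5903
APPEND 29: p_5 = 29·283787 + 25624 = 8255447, q_5 = 29·5903 + 533 = 171720 → 8255447/171720
APPEND 45: p_6 = 45·8255447 + 283787 = 371778902, q_6 = 45·171720 + 5903 = 7733303 → 371778902/7733303
APPEND 9: p_7 = 9·371778902 + 8255447 = 3354265565, q_7 = 9·7733303 + 171720 = 69771447 → 3354265565/69771447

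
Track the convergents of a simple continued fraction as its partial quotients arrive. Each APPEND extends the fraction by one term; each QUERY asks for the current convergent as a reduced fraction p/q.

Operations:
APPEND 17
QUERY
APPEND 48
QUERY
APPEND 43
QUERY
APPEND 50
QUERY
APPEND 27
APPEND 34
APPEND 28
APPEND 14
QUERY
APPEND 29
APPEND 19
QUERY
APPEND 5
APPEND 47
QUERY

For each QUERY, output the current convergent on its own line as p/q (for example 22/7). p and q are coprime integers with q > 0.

17/1
817/48
35148/2065
1758217/103298
636144704913/37374496850
352013021859169/20681315862613
83944268591724412/4931857135376187

APPEND 17: p_0 = 17·1 + 0 = 17, q_0 = 17·0 + 1 = 1 → 17/1
APPEND 48: p_1 = 48·17 + 1 = 817, q_1 = 48·1 + 0 = 48 → 817/48
APPEND 43: p_2 = 43·817 + 17 = 35148, q_2 = 43·48 + 1 = 2065 → 35148/2065
APPEND 50: p_3 = 50·35148 + 817 = 1758217, q_3 = 50·2065 + 48 = 103298 → 1758217/103298
APPEND 27: p_4 = 27·1758217 + 35148 = 47507007, q_4 = 27·103298 + 2065 = 2791111 → 47507007/2791111
APPEND 34: p_5 = 34·47507007 + 1758217 = 1616996455, q_5 = 34·2791111 + 103298 = 95001072 → 1616996455/95001072
APPEND 28: p_6 = 28·1616996455 + 47507007 = 45323407747, q_6 = 28·95001072 + 2791111 = 2662821127 → 45323407747/2662821127
APPEND 14: p_7 = 14·45323407747 + 1616996455 = 636144704913, q_7 = 14·2662821127 + 95001072 = 37374496850 → 636144704913/37374496850
APPEND 29: p_8 = 29·636144704913 + 45323407747 = 18493519850224, q_8 = 29·37374496850 + 2662821127 = 1086523229777 → 18493519850224/1086523229777
APPEND 19: p_9 = 19·18493519850224 + 636144704913 = 352013021859169, q_9 = 19·1086523229777 + 37374496850 = 20681315862613 → 352013021859169/20681315862613
APPEND 5: p_10 = 5·352013021859169 + 18493519850224 = 1778558629146069, q_10 = 5·20681315862613 + 1086523229777 = 104493102542842 → 1778558629146069/104493102542842
APPEND 47: p_11 = 47·1778558629146069 + 352013021859169 = 83944268591724412, q_11 = 47·104493102542842 + 20681315862613 = 4931857135376187 → 83944268591724412/4931857135376187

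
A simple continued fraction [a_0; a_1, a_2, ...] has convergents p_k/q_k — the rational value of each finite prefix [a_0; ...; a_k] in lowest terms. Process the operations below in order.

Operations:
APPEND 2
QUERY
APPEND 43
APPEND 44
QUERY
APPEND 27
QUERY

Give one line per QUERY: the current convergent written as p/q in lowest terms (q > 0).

APPEND 2: p_0 = 2·1 + 0 = 2, q_0 = 2·0 + 1 = 1 → 2/1
APPEND 43: p_1 = 43·2 + 1 = 87, q_1 = 43·1 + 0 = 43 → 87/43
APPEND 44: p_2 = 44·87 + 2 = 3830, q_2 = 44·43 + 1 = 1893 → 3830/1893
APPEND 27: p_3 = 27·3830 + 87 = 103497, q_3 = 27·1893 + 43 = 51154 → 103497/51154

2/1
3830/1893
103497/51154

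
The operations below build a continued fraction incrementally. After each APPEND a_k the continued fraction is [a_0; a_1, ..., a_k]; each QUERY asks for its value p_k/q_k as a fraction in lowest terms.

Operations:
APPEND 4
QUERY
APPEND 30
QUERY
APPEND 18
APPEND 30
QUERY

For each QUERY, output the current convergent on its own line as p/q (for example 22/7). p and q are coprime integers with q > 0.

4/1
121/30
65581/16260

APPEND 4: p_0 = 4·1 + 0 = 4, q_0 = 4·0 + 1 = 1 → 4/1
APPEND 30: p_1 = 30·4 + 1 = 121, q_1 = 30·1 + 0 = 30 → 121/30
APPEND 18: p_2 = 18·121 + 4 = 2182, q_2 = 18·30 + 1 = 541 → 2182/541
APPEND 30: p_3 = 30·2182 + 121 = 65581, q_3 = 30·541 + 30 = 16260 → 65581/16260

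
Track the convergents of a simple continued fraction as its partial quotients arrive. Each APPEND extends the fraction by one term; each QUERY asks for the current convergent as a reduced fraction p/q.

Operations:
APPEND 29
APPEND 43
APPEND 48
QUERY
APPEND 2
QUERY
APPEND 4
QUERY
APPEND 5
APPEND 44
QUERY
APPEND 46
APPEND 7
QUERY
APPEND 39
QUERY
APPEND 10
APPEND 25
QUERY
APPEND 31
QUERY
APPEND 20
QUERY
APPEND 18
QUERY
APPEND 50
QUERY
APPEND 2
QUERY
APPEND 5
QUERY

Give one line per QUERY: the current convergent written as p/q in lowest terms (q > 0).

59933/2065
121114/4173
544389/18757
125638985/4328909
40601293568/1398923313
1589232685521/54757236979
399912436404971/13779039564554
12413218456702879/427699197794277
248664281570462551/8567762995450094
4488370286725028797/154647433115895969
224667178617821902401/7740939418790248544
453822727522368833599/15636526270696393057
2493780816229666070396/85923570772272213829

APPEND 29: p_0 = 29·1 + 0 = 29, q_0 = 29·0 + 1 = 1 → 29/1
APPEND 43: p_1 = 43·29 + 1 = 1248, q_1 = 43·1 + 0 = 43 → 1248/43
APPEND 48: p_2 = 48·1248 + 29 = 59933, q_2 = 48·43 + 1 = 2065 → 59933/2065
APPEND 2: p_3 = 2·59933 + 1248 = 121114, q_3 = 2·2065 + 43 = 4173 → 121114/4173
APPEND 4: p_4 = 4·121114 + 59933 = 544389, q_4 = 4·4173 + 2065 = 18757 → 544389/18757
APPEND 5: p_5 = 5·544389 + 121114 = 2843059, q_5 = 5·18757 + 4173 = 97958 → 2843059/97958
APPEND 44: p_6 = 44·2843059 + 544389 = 125638985, q_6 = 44·97958 + 18757 = 4328909 → 125638985/4328909
APPEND 46: p_7 = 46·125638985 + 2843059 = 5782236369, q_7 = 46·4328909 + 97958 = 199227772 → 5782236369/199227772
APPEND 7: p_8 = 7·5782236369 + 125638985 = 40601293568, q_8 = 7·199227772 + 4328909 = 1398923313 → 40601293568/1398923313
APPEND 39: p_9 = 39·40601293568 + 5782236369 = 1589232685521, q_9 = 39·1398923313 + 199227772 = 54757236979 → 1589232685521/54757236979
APPEND 10: p_10 = 10·1589232685521 + 40601293568 = 15932928148778, q_10 = 10·54757236979 + 1398923313 = 548971293103 → 15932928148778/548971293103
APPEND 25: p_11 = 25·15932928148778 + 1589232685521 = 399912436404971, q_11 = 25·548971293103 + 54757236979 = 13779039564554 → 399912436404971/13779039564554
APPEND 31: p_12 = 31·399912436404971 + 15932928148778 = 12413218456702879, q_12 = 31·13779039564554 + 548971293103 = 427699197794277 → 12413218456702879/427699197794277
APPEND 20: p_13 = 20·12413218456702879 + 399912436404971 = 248664281570462551, q_13 = 20·427699197794277 + 13779039564554 = 8567762995450094 → 248664281570462551/8567762995450094
APPEND 18: p_14 = 18·248664281570462551 + 12413218456702879 = 4488370286725028797, q_14 = 18·8567762995450094 + 427699197794277 = 154647433115895969 → 4488370286725028797/154647433115895969
APPEND 50: p_15 = 50·4488370286725028797 + 248664281570462551 = 224667178617821902401, q_15 = 50·154647433115895969 + 8567762995450094 = 7740939418790248544 → 224667178617821902401/7740939418790248544
APPEND 2: p_16 = 2·224667178617821902401 + 4488370286725028797 = 453822727522368833599, q_16 = 2·7740939418790248544 + 154647433115895969 = 15636526270696393057 → 453822727522368833599/15636526270696393057
APPEND 5: p_17 = 5·453822727522368833599 + 224667178617821902401 = 2493780816229666070396, q_17 = 5·15636526270696393057 + 7740939418790248544 = 85923570772272213829 → 2493780816229666070396/85923570772272213829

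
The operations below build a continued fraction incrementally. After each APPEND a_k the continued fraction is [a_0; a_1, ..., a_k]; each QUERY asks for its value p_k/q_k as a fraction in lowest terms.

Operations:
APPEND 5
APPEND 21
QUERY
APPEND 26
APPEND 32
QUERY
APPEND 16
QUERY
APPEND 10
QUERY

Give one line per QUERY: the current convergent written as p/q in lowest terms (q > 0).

APPEND 5: p_0 = 5·1 + 0 = 5, q_0 = 5·0 + 1 = 1 → 5/1
APPEND 21: p_1 = 21·5 + 1 = 106, q_1 = 21·1 + 0 = 21 → 106/21
APPEND 26: p_2 = 26·106 + 5 = 2761, q_2 = 26·21 + 1 = 547 → 2761/547
APPEND 32: p_3 = 32·2761 + 106 = 88458, q_3 = 32·547 + 21 = 17525 → 88458/17525
APPEND 16: p_4 = 16·88458 + 2761 = 1418089, q_4 = 16·17525 + 547 = 280947 → 1418089/280947
APPEND 10: p_5 = 10·1418089 + 88458 = 14269348, q_5 = 10·280947 + 17525 = 2826995 → 14269348/2826995

106/21
88458/17525
1418089/280947
14269348/2826995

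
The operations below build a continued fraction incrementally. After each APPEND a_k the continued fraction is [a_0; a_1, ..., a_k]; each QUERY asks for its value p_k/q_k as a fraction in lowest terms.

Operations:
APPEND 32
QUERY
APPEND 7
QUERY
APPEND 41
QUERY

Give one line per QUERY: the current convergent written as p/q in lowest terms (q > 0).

APPEND 32: p_0 = 32·1 + 0 = 32, q_0 = 32·0 + 1 = 1 → 32/1
APPEND 7: p_1 = 7·32 + 1 = 225, q_1 = 7·1 + 0 = 7 → 225/7
APPEND 41: p_2 = 41·225 + 32 = 9257, q_2 = 41·7 + 1 = 288 → 9257/288

32/1
225/7
9257/288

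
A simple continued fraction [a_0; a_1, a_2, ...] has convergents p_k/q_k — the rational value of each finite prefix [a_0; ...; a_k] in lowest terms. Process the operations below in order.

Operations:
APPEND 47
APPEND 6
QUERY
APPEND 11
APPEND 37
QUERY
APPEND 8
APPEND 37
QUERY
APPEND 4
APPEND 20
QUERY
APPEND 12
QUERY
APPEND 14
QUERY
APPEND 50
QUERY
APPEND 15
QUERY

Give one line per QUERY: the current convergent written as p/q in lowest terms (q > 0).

283/6
117203/2485
34926211/740524
2847838771/60381384
34314710880/727558651
483253791091/10246202498
24197004265430/513037683551
363438317772541/7705811455763

APPEND 47: p_0 = 47·1 + 0 = 47, q_0 = 47·0 + 1 = 1 → 47/1
APPEND 6: p_1 = 6·47 + 1 = 283, q_1 = 6·1 + 0 = 6 → 283/6
APPEND 11: p_2 = 11·283 + 47 = 3160, q_2 = 11·6 + 1 = 67 → 3160/67
APPEND 37: p_3 = 37·3160 + 283 = 117203, q_3 = 37·67 + 6 = 2485 → 117203/2485
APPEND 8: p_4 = 8·117203 + 3160 = 940784, q_4 = 8·2485 + 67 = 19947 → 940784/19947
APPEND 37: p_5 = 37·940784 + 117203 = 34926211, q_5 = 37·19947 + 2485 = 740524 → 34926211/740524
APPEND 4: p_6 = 4·34926211 + 940784 = 140645628, q_6 = 4·740524 + 19947 = 2982043 → 140645628/2982043
APPEND 20: p_7 = 20·140645628 + 34926211 = 2847838771, q_7 = 20·2982043 + 740524 = 60381384 → 2847838771/60381384
APPEND 12: p_8 = 12·2847838771 + 140645628 = 34314710880, q_8 = 12·60381384 + 2982043 = 727558651 → 34314710880/727558651
APPEND 14: p_9 = 14·34314710880 + 2847838771 = 483253791091, q_9 = 14·727558651 + 60381384 = 10246202498 → 483253791091/10246202498
APPEND 50: p_10 = 50·483253791091 + 34314710880 = 24197004265430, q_10 = 50·10246202498 + 727558651 = 513037683551 → 24197004265430/513037683551
APPEND 15: p_11 = 15·24197004265430 + 483253791091 = 363438317772541, q_11 = 15·513037683551 + 10246202498 = 7705811455763 → 363438317772541/7705811455763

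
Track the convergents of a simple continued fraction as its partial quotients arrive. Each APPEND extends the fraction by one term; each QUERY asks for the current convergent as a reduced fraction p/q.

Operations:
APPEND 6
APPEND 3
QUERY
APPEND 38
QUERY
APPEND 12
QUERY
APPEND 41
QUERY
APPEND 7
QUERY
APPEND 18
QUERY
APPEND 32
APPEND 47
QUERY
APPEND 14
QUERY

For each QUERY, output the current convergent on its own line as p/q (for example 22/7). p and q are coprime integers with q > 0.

APPEND 6: p_0 = 6·1 + 0 = 6, q_0 = 6·0 + 1 = 1 → 6/1
APPEND 3: p_1 = 3·6 + 1 = 19, q_1 = 3·1 + 0 = 3 → 19/3
APPEND 38: p_2 = 38·19 + 6 = 728, q_2 = 38·3 + 1 = 115 → 728/115
APPEND 12: p_3 = 12·728 + 19 = 8755, q_3 = 12·115 + 3 = 1383 → 8755/1383
APPEND 41: p_4 = 41·8755 + 728 = 359683, q_4 = 41·1383 + 115 = 56818 → 359683/56818
APPEND 7: p_5 = 7·359683 + 8755 = 2526536, q_5 = 7·56818 + 1383 = 399109 → 2526536/399109
APPEND 18: p_6 = 18·2526536 + 359683 = 45837331, q_6 = 18·399109 + 56818 = 7240780 → 45837331/7240780
APPEND 32: p_7 = 32·45837331 + 2526536 = 1469321128, q_7 = 32·7240780 + 399109 = 232104069 → 1469321128/232104069
APPEND 47: p_8 = 47·1469321128 + 45837331 = 69103930347, q_8 = 47·232104069 + 7240780 = 10916132023 → 69103930347/10916132023
APPEND 14: p_9 = 14·69103930347 + 1469321128 = 968924345986, q_9 = 14·10916132023 + 232104069 = 153057952391 → 968924345986/153057952391

19/3
728/115
8755/1383
359683/56818
2526536/399109
45837331/7240780
69103930347/10916132023
968924345986/153057952391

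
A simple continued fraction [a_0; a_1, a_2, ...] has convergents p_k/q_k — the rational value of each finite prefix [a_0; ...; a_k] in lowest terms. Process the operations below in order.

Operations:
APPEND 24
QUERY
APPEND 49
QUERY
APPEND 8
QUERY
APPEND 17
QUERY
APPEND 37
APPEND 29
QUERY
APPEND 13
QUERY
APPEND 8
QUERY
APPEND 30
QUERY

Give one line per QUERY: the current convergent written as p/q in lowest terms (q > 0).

24/1
1177/49
9440/393
161657/6730
173893378/7239417
2266604663/94361824
18306730682/762134009
551468525123/22958382094

APPEND 24: p_0 = 24·1 + 0 = 24, q_0 = 24·0 + 1 = 1 → 24/1
APPEND 49: p_1 = 49·24 + 1 = 1177, q_1 = 49·1 + 0 = 49 → 1177/49
APPEND 8: p_2 = 8·1177 + 24 = 9440, q_2 = 8·49 + 1 = 393 → 9440/393
APPEND 17: p_3 = 17·9440 + 1177 = 161657, q_3 = 17·393 + 49 = 6730 → 161657/6730
APPEND 37: p_4 = 37·161657 + 9440 = 5990749, q_4 = 37·6730 + 393 = 249403 → 5990749/249403
APPEND 29: p_5 = 29·5990749 + 161657 = 173893378, q_5 = 29·249403 + 6730 = 7239417 → 173893378/7239417
APPEND 13: p_6 = 13·173893378 + 5990749 = 2266604663, q_6 = 13·7239417 + 249403 = 94361824 → 2266604663/94361824
APPEND 8: p_7 = 8·2266604663 + 173893378 = 18306730682, q_7 = 8·94361824 + 7239417 = 762134009 → 18306730682/762134009
APPEND 30: p_8 = 30·18306730682 + 2266604663 = 551468525123, q_8 = 30·762134009 + 94361824 = 22958382094 → 551468525123/22958382094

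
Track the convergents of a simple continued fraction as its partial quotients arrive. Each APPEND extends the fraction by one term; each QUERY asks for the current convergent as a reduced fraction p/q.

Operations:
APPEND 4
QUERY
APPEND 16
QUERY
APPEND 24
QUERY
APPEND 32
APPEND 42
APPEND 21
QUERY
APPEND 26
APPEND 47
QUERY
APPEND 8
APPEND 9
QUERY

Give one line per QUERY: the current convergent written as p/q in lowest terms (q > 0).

4/1
65/16
1564/385
44282623/10900773
54256644499/13356014738
3971116138999/977544523229

APPEND 4: p_0 = 4·1 + 0 = 4, q_0 = 4·0 + 1 = 1 → 4/1
APPEND 16: p_1 = 16·4 + 1 = 65, q_1 = 16·1 + 0 = 16 → 65/16
APPEND 24: p_2 = 24·65 + 4 = 1564, q_2 = 24·16 + 1 = 385 → 1564/385
APPEND 32: p_3 = 32·1564 + 65 = 50113, q_3 = 32·385 + 16 = 12336 → 50113/12336
APPEND 42: p_4 = 42·50113 + 1564 = 2106310, q_4 = 42·12336 + 385 = 518497 → 2106310/518497
APPEND 21: p_5 = 21·2106310 + 50113 = 44282623, q_5 = 21·518497 + 12336 = 10900773 → 44282623/10900773
APPEND 26: p_6 = 26·44282623 + 2106310 = 1153454508, q_6 = 26·10900773 + 518497 = 283938595 → 1153454508/283938595
APPEND 47: p_7 = 47·1153454508 + 44282623 = 54256644499, q_7 = 47·283938595 + 10900773 = 13356014738 → 54256644499/13356014738
APPEND 8: p_8 = 8·54256644499 + 1153454508 = 435206610500, q_8 = 8·13356014738 + 283938595 = 107132056499 → 435206610500/107132056499
APPEND 9: p_9 = 9·435206610500 + 54256644499 = 3971116138999, q_9 = 9·107132056499 + 13356014738 = 977544523229 → 3971116138999/977544523229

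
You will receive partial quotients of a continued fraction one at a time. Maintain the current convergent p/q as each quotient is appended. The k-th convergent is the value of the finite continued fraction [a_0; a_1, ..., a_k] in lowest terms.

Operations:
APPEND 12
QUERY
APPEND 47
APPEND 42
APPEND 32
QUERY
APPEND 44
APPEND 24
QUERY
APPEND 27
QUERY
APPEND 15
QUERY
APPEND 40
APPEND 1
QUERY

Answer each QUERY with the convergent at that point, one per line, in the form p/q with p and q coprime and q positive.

APPEND 12: p_0 = 12·1 + 0 = 12, q_0 = 12·0 + 1 = 1 → 12/1
APPEND 47: p_1 = 47·12 + 1 = 565, q_1 = 47·1 + 0 = 47 → 565/47
APPEND 42: p_2 = 42·565 + 12 = 23742, q_2 = 42·47 + 1 = 1975 → 23742/1975
APPEND 32: p_3 = 32·23742 + 565 = 760309, q_3 = 32·1975 + 47 = 63247 → 760309/63247
APPEND 44: p_4 = 44·760309 + 23742 = 33477338, q_4 = 44·63247 + 1975 = 2784843 → 33477338/2784843
APPEND 24: p_5 = 24·33477338 + 760309 = 804216421, q_5 = 24·2784843 + 63247 = 66899479 → 804216421/66899479
APPEND 27: p_6 = 27·804216421 + 33477338 = 21747320705, q_6 = 27·66899479 + 2784843 = 1809070776 → 21747320705/1809070776
APPEND 15: p_7 = 15·21747320705 + 804216421 = 327014026996, q_7 = 15·1809070776 + 66899479 = 27202961119 → 327014026996/27202961119
APPEND 40: p_8 = 40·327014026996 + 21747320705 = 13102308400545, q_8 = 40·27202961119 + 1809070776 = 1089927515536 → 13102308400545/1089927515536
APPEND 1: p_9 = 1·13102308400545 + 327014026996 = 13429322427541, q_9 = 1·1089927515536 + 27202961119 = 1117130476655 → 13429322427541/1117130476655

12/1
760309/63247
804216421/66899479
21747320705/1809070776
327014026996/27202961119
13429322427541/1117130476655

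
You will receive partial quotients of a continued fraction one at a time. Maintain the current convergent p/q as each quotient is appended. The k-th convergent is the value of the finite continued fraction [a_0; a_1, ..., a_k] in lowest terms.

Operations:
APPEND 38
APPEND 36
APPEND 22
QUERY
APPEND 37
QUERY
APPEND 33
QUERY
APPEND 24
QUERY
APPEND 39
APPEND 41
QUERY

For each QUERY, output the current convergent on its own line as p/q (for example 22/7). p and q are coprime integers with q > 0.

30156/793
1117141/29377
36895809/970234
886616557/23314993
1420099219369/37343768394

APPEND 38: p_0 = 38·1 + 0 = 38, q_0 = 38·0 + 1 = 1 → 38/1
APPEND 36: p_1 = 36·38 + 1 = 1369, q_1 = 36·1 + 0 = 36 → 1369/36
APPEND 22: p_2 = 22·1369 + 38 = 30156, q_2 = 22·36 + 1 = 793 → 30156/793
APPEND 37: p_3 = 37·30156 + 1369 = 1117141, q_3 = 37·793 + 36 = 29377 → 1117141/29377
APPEND 33: p_4 = 33·1117141 + 30156 = 36895809, q_4 = 33·29377 + 793 = 970234 → 36895809/970234
APPEND 24: p_5 = 24·36895809 + 1117141 = 886616557, q_5 = 24·970234 + 29377 = 23314993 → 886616557/23314993
APPEND 39: p_6 = 39·886616557 + 36895809 = 34614941532, q_6 = 39·23314993 + 970234 = 910254961 → 34614941532/910254961
APPEND 41: p_7 = 41·34614941532 + 886616557 = 1420099219369, q_7 = 41·910254961 + 23314993 = 37343768394 → 1420099219369/37343768394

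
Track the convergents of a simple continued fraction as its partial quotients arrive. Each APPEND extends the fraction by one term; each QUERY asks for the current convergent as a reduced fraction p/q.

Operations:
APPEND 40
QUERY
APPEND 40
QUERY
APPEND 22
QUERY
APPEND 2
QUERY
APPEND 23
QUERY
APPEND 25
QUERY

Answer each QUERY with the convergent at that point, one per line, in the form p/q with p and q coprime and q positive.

40/1
1601/40
35262/881
72125/1802
1694137/42327
42425550/1059977

APPEND 40: p_0 = 40·1 + 0 = 40, q_0 = 40·0 + 1 = 1 → 40/1
APPEND 40: p_1 = 40·40 + 1 = 1601, q_1 = 40·1 + 0 = 40 → 1601/40
APPEND 22: p_2 = 22·1601 + 40 = 35262, q_2 = 22·40 + 1 = 881 → 35262/881
APPEND 2: p_3 = 2·35262 + 1601 = 72125, q_3 = 2·881 + 40 = 1802 → 72125/1802
APPEND 23: p_4 = 23·72125 + 35262 = 1694137, q_4 = 23·1802 + 881 = 42327 → 1694137/42327
APPEND 25: p_5 = 25·1694137 + 72125 = 42425550, q_5 = 25·42327 + 1802 = 1059977 → 42425550/1059977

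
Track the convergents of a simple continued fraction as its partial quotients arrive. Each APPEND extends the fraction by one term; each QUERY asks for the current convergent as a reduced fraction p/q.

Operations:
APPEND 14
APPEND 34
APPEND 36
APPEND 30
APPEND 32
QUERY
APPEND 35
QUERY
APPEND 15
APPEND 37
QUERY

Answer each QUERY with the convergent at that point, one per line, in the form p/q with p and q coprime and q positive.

APPEND 14: p_0 = 14·1 + 0 = 14, q_0 = 14·0 + 1 = 1 → 14/1
APPEND 34: p_1 = 34·14 + 1 = 477, q_1 = 34·1 + 0 = 34 → 477/34
APPEND 36: p_2 = 36·477 + 14 = 17186, q_2 = 36·34 + 1 = 1225 → 17186/1225
APPEND 30: p_3 = 30·17186 + 477 = 516057, q_3 = 30·1225 + 34 = 36784 → 516057/36784
APPEND 32: p_4 = 32·516057 + 17186 = 16531010, q_4 = 32·36784 + 1225 = 1178313 → 16531010/1178313
APPEND 35: p_5 = 35·16531010 + 516057 = 579101407, q_5 = 35·1178313 + 36784 = 41277739 → 579101407/41277739
APPEND 15: p_6 = 15·579101407 + 16531010 = 8703052115, q_6 = 15·41277739 + 1178313 = 620344398 → 8703052115/620344398
APPEND 37: p_7 = 37·8703052115 + 579101407 = 322592029662, q_7 = 37·620344398 + 41277739 = 22994020465 → 322592029662/22994020465

16531010/1178313
579101407/41277739
322592029662/22994020465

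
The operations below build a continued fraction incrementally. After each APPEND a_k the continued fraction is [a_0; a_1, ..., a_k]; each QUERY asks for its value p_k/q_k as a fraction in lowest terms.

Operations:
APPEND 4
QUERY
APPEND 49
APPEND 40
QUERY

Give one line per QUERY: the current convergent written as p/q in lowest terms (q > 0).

4/1
7884/1961

APPEND 4: p_0 = 4·1 + 0 = 4, q_0 = 4·0 + 1 = 1 → 4/1
APPEND 49: p_1 = 49·4 + 1 = 197, q_1 = 49·1 + 0 = 49 → 197/49
APPEND 40: p_2 = 40·197 + 4 = 7884, q_2 = 40·49 + 1 = 1961 → 7884/1961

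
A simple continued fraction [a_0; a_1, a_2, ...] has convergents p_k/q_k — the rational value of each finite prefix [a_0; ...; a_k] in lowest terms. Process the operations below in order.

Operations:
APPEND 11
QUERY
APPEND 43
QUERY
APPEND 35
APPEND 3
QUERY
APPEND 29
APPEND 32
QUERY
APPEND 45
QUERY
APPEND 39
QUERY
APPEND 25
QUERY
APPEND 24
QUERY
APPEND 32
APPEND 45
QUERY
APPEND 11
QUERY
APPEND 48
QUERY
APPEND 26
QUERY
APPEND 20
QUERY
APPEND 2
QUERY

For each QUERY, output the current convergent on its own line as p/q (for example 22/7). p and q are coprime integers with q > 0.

11/1
474/43
50277/4561
47238565/4285361
2127210059/192975020
83008430866/7530311141
2077337981709/188450753545
49939119991882/4530348396221
72055752117478867/6536712322863986
794213402469989470/72048995150936463
38194299070676973427/3464888479567814210
993845989240071298572/90159149463914105923
19915114083872102944867/1806647877757849932670
40824074156984277188306/3703454904979613971263

APPEND 11: p_0 = 11·1 + 0 = 11, q_0 = 11·0 + 1 = 1 → 11/1
APPEND 43: p_1 = 43·11 + 1 = 474, q_1 = 43·1 + 0 = 43 → 474/43
APPEND 35: p_2 = 35·474 + 11 = 16601, q_2 = 35·43 + 1 = 1506 → 16601/1506
APPEND 3: p_3 = 3·16601 + 474 = 50277, q_3 = 3·1506 + 43 = 4561 → 50277/4561
APPEND 29: p_4 = 29·50277 + 16601 = 1474634, q_4 = 29·4561 + 1506 = 133775 → 1474634/133775
APPEND 32: p_5 = 32·1474634 + 50277 = 47238565, q_5 = 32·133775 + 4561 = 4285361 → 47238565/4285361
APPEND 45: p_6 = 45·47238565 + 1474634 = 2127210059, q_6 = 45·4285361 + 133775 = 192975020 → 2127210059/192975020
APPEND 39: p_7 = 39·2127210059 + 47238565 = 83008430866, q_7 = 39·192975020 + 4285361 = 7530311141 → 83008430866/7530311141
APPEND 25: p_8 = 25·83008430866 + 2127210059 = 2077337981709, q_8 = 25·7530311141 + 192975020 = 188450753545 → 2077337981709/188450753545
APPEND 24: p_9 = 24·2077337981709 + 83008430866 = 49939119991882, q_9 = 24·188450753545 + 7530311141 = 4530348396221 → 49939119991882/4530348396221
APPEND 32: p_10 = 32·49939119991882 + 2077337981709 = 1600129177721933, q_10 = 32·4530348396221 + 188450753545 = 145159599432617 → 1600129177721933/145159599432617
APPEND 45: p_11 = 45·1600129177721933 + 49939119991882 = 72055752117478867, q_11 = 45·145159599432617 + 4530348396221 = 6536712322863986 → 72055752117478867/6536712322863986
APPEND 11: p_12 = 11·72055752117478867 + 1600129177721933 = 794213402469989470, q_12 = 11·6536712322863986 + 145159599432617 = 72048995150936463 → 794213402469989470/72048995150936463
APPEND 48: p_13 = 48·794213402469989470 + 72055752117478867 = 38194299070676973427, q_13 = 48·72048995150936463 + 6536712322863986 = 3464888479567814210 → 38194299070676973427/3464888479567814210
APPEND 26: p_14 = 26·38194299070676973427 + 794213402469989470 = 993845989240071298572, q_14 = 26·3464888479567814210 + 72048995150936463 = 90159149463914105923 → 993845989240071298572/90159149463914105923
APPEND 20: p_15 = 20·993845989240071298572 + 38194299070676973427 = 19915114083872102944867, q_15 = 20·90159149463914105923 + 3464888479567814210 = 1806647877757849932670 → 19915114083872102944867/1806647877757849932670
APPEND 2: p_16 = 2·19915114083872102944867 + 993845989240071298572 = 40824074156984277188306, q_16 = 2·1806647877757849932670 + 90159149463914105923 = 3703454904979613971263 → 40824074156984277188306/3703454904979613971263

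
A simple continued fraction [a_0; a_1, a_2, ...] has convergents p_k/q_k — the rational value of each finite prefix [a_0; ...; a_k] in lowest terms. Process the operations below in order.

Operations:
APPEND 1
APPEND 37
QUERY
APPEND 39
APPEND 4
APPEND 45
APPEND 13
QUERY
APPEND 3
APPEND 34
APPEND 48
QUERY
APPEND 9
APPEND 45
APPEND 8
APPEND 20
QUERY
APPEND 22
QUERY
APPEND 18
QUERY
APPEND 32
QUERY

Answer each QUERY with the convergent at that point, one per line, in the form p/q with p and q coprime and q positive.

APPEND 1: p_0 = 1·1 + 0 = 1, q_0 = 1·0 + 1 = 1 → 1/1
APPEND 37: p_1 = 37·1 + 1 = 38, q_1 = 37·1 + 0 = 37 → 38/37
APPEND 39: p_2 = 39·38 + 1 = 1483, q_2 = 39·37 + 1 = 1444 → 1483/1444
APPEND 4: p_3 = 4·1483 + 38 = 5970, q_3 = 4·1444 + 37 = 5813 → 5970/5813
APPEND 45: p_4 = 45·5970 + 1483 = 270133, q_4 = 45·5813 + 1444 = 263029 → 270133/263029
APPEND 13: p_5 = 13·270133 + 5970 = 3517699, q_5 = 13·263029 + 5813 = 3425190 → 3517699/3425190
APPEND 3: p_6 = 3·3517699 + 270133 = 10823230, q_6 = 3·3425190 + 263029 = 10538599 → 10823230/10538599
APPEND 34: p_7 = 34·10823230 + 3517699 = 371507519, q_7 = 34·10538599 + 3425190 = 361737556 → 371507519/361737556
APPEND 48: p_8 = 48·371507519 + 10823230 = 17843184142, q_8 = 48·361737556 + 10538599 = 17373941287 → 17843184142/17373941287
APPEND 9: p_9 = 9·17843184142 + 371507519 = 160960164797, q_9 = 9·17373941287 + 361737556 = 156727209139 → 160960164797/156727209139
APPEND 45: p_10 = 45·160960164797 + 17843184142 = 7261050600007, q_10 = 45·156727209139 + 17373941287 = 7070098352542 → 7261050600007/7070098352542
APPEND 8: p_11 = 8·7261050600007 + 160960164797 = 58249364964853, q_11 = 8·7070098352542 + 156727209139 = 56717514029475 → 58249364964853/56717514029475
APPEND 20: p_12 = 20·58249364964853 + 7261050600007 = 1172248349897067, q_12 = 20·56717514029475 + 7070098352542 = 1141420378942042 → 1172248349897067/1141420378942042
APPEND 22: p_13 = 22·1172248349897067 + 58249364964853 = 25847713062700327, q_13 = 22·1141420378942042 + 56717514029475 = 25167965850754399 → 25847713062700327/25167965850754399
APPEND 18: p_14 = 18·25847713062700327 + 1172248349897067 = 466431083478502953, q_14 = 18·25167965850754399 + 1141420378942042 = 454164805692521224 → 466431083478502953/454164805692521224
APPEND 32: p_15 = 32·466431083478502953 + 25847713062700327 = 14951642384374794823, q_15 = 32·454164805692521224 + 25167965850754399 = 14558441748011433567 → 14951642384374794823/14558441748011433567

38/37
3517699/3425190
17843184142/17373941287
1172248349897067/1141420378942042
25847713062700327/25167965850754399
466431083478502953/454164805692521224
14951642384374794823/14558441748011433567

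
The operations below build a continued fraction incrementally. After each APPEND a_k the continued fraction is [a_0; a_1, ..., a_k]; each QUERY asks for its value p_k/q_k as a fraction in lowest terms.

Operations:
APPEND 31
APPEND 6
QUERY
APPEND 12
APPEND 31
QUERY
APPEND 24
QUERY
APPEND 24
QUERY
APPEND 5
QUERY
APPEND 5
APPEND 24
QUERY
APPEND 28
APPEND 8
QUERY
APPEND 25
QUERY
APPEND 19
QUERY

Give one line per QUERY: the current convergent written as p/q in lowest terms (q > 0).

187/6
70712/2269
1699363/54529
40855424/1310965
205976483/6609354
25903684619/831194994
5836894941987/187293735530
146648747456846/4705651205817
2792163096622061/89594666646053

APPEND 31: p_0 = 31·1 + 0 = 31, q_0 = 31·0 + 1 = 1 → 31/1
APPEND 6: p_1 = 6·31 + 1 = 187, q_1 = 6·1 + 0 = 6 → 187/6
APPEND 12: p_2 = 12·187 + 31 = 2275, q_2 = 12·6 + 1 = 73 → 2275/73
APPEND 31: p_3 = 31·2275 + 187 = 70712, q_3 = 31·73 + 6 = 2269 → 70712/2269
APPEND 24: p_4 = 24·70712 + 2275 = 1699363, q_4 = 24·2269 + 73 = 54529 → 1699363/54529
APPEND 24: p_5 = 24·1699363 + 70712 = 40855424, q_5 = 24·54529 + 2269 = 1310965 → 40855424/1310965
APPEND 5: p_6 = 5·40855424 + 1699363 = 205976483, q_6 = 5·1310965 + 54529 = 6609354 → 205976483/6609354
APPEND 5: p_7 = 5·205976483 + 40855424 = 1070737839, q_7 = 5·6609354 + 1310965 = 34357735 → 1070737839/34357735
APPEND 24: p_8 = 24·1070737839 + 205976483 = 25903684619, q_8 = 24·34357735 + 6609354 = 831194994 → 25903684619/831194994
APPEND 28: p_9 = 28·25903684619 + 1070737839 = 726373907171, q_9 = 28·831194994 + 34357735 = 23307817567 → 726373907171/23307817567
APPEND 8: p_10 = 8·726373907171 + 25903684619 = 5836894941987, q_10 = 8·23307817567 + 831194994 = 187293735530 → 5836894941987/187293735530
APPEND 25: p_11 = 25·5836894941987 + 726373907171 = 146648747456846, q_11 = 25·187293735530 + 23307817567 = 4705651205817 → 146648747456846/4705651205817
APPEND 19: p_12 = 19·146648747456846 + 5836894941987 = 2792163096622061, q_12 = 19·4705651205817 + 187293735530 = 89594666646053 → 2792163096622061/89594666646053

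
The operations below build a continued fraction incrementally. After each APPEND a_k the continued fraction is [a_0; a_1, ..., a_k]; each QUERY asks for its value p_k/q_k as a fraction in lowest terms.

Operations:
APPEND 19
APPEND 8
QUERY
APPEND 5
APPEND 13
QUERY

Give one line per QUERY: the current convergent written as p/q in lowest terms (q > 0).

APPEND 19: p_0 = 19·1 + 0 = 19, q_0 = 19·0 + 1 = 1 → 19/1
APPEND 8: p_1 = 8·19 + 1 = 153, q_1 = 8·1 + 0 = 8 → 153/8
APPEND 5: p_2 = 5·153 + 19 = 784, q_2 = 5·8 + 1 = 41 → 784/41
APPEND 13: p_3 = 13·784 + 153 = 10345, q_3 = 13·41 + 8 = 541 → 10345/541

153/8
10345/541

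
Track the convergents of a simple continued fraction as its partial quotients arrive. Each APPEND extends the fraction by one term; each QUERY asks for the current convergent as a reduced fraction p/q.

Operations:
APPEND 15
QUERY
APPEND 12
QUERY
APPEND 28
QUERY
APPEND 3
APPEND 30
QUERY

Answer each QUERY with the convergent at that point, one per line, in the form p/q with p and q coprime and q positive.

APPEND 15: p_0 = 15·1 + 0 = 15, q_0 = 15·0 + 1 = 1 → 15/1
APPEND 12: p_1 = 12·15 + 1 = 181, q_1 = 12·1 + 0 = 12 → 181/12
APPEND 28: p_2 = 28·181 + 15 = 5083, q_2 = 28·12 + 1 = 337 → 5083/337
APPEND 3: p_3 = 3·5083 + 181 = 15430, q_3 = 3·337 + 12 = 1023 → 15430/1023
APPEND 30: p_4 = 30·15430 + 5083 = 467983, q_4 = 30·1023 + 337 = 31027 → 467983/31027

15/1
181/12
5083/337
467983/31027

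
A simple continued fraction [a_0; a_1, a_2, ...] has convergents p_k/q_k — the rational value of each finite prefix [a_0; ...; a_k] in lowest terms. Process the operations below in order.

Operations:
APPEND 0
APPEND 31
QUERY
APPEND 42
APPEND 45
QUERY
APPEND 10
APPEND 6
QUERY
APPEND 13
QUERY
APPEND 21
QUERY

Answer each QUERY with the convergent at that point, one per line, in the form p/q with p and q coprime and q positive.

1/31
1891/58666
115603/3586444
1521791/47211735
32073214/995032879

APPEND 0: p_0 = 0·1 + 0 = 0, q_0 = 0·0 + 1 = 1 → 0/1
APPEND 31: p_1 = 31·0 + 1 = 1, q_1 = 31·1 + 0 = 31 → 1/31
APPEND 42: p_2 = 42·1 + 0 = 42, q_2 = 42·31 + 1 = 1303 → 42/1303
APPEND 45: p_3 = 45·42 + 1 = 1891, q_3 = 45·1303 + 31 = 58666 → 1891/58666
APPEND 10: p_4 = 10·1891 + 42 = 18952, q_4 = 10·58666 + 1303 = 587963 → 18952/587963
APPEND 6: p_5 = 6·18952 + 1891 = 115603, q_5 = 6·587963 + 58666 = 3586444 → 115603/3586444
APPEND 13: p_6 = 13·115603 + 18952 = 1521791, q_6 = 13·3586444 + 587963 = 47211735 → 1521791/47211735
APPEND 21: p_7 = 21·1521791 + 115603 = 32073214, q_7 = 21·47211735 + 3586444 = 995032879 → 32073214/995032879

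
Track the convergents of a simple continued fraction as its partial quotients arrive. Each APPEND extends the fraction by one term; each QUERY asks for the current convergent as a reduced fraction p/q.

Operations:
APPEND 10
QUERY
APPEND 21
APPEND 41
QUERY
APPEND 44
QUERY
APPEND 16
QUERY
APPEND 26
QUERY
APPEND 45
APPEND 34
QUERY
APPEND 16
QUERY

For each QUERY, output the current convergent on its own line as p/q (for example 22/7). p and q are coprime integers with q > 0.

10/1
8661/862
381295/37949
6109381/608046
159225201/15847145
243981501685/24282652559
3910875270386/389236170515

APPEND 10: p_0 = 10·1 + 0 = 10, q_0 = 10·0 + 1 = 1 → 10/1
APPEND 21: p_1 = 21·10 + 1 = 211, q_1 = 21·1 + 0 = 21 → 211/21
APPEND 41: p_2 = 41·211 + 10 = 8661, q_2 = 41·21 + 1 = 862 → 8661/862
APPEND 44: p_3 = 44·8661 + 211 = 381295, q_3 = 44·862 + 21 = 37949 → 381295/37949
APPEND 16: p_4 = 16·381295 + 8661 = 6109381, q_4 = 16·37949 + 862 = 608046 → 6109381/608046
APPEND 26: p_5 = 26·6109381 + 381295 = 159225201, q_5 = 26·608046 + 37949 = 15847145 → 159225201/15847145
APPEND 45: p_6 = 45·159225201 + 6109381 = 7171243426, q_6 = 45·15847145 + 608046 = 713729571 → 7171243426/713729571
APPEND 34: p_7 = 34·7171243426 + 159225201 = 243981501685, q_7 = 34·713729571 + 15847145 = 24282652559 → 243981501685/24282652559
APPEND 16: p_8 = 16·243981501685 + 7171243426 = 3910875270386, q_8 = 16·24282652559 + 713729571 = 389236170515 → 3910875270386/389236170515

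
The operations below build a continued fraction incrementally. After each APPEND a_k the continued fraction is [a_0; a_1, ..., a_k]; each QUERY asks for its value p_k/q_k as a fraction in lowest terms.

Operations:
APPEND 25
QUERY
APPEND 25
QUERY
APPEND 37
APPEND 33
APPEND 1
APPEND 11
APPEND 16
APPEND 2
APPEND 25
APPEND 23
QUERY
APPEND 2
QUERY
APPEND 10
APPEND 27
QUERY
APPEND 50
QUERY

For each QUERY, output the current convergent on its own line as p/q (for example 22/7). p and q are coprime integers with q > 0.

APPEND 25: p_0 = 25·1 + 0 = 25, q_0 = 25·0 + 1 = 1 → 25/1
APPEND 25: p_1 = 25·25 + 1 = 626, q_1 = 25·1 + 0 = 25 → 626/25
APPEND 37: p_2 = 37·626 + 25 = 23187, q_2 = 37·25 + 1 = 926 → 23187/926
APPEND 33: p_3 = 33·23187 + 626 = 765797, q_3 = 33·926 + 25 = 30583 → 765797/30583
APPEND 1: p_4 = 1·765797 + 23187 = 788984, q_4 = 1·30583 + 926 = 31509 → 788984/31509
APPEND 11: p_5 = 11·788984 + 765797 = 9444621, q_5 = 11·31509 + 30583 = 377182 → 9444621/377182
APPEND 16: p_6 = 16·9444621 + 788984 = 151902920, q_6 = 16·377182 + 31509 = 6066421 → 151902920/6066421
APPEND 2: p_7 = 2·151902920 + 9444621 = 313250461, q_7 = 2·6066421 + 377182 = 12510024 → 313250461/12510024
APPEND 25: p_8 = 25·313250461 + 151902920 = 7983164445, q_8 = 25·12510024 + 6066421 = 318817021 → 7983164445/318817021
APPEND 23: p_9 = 23·7983164445 + 313250461 = 183926032696, q_9 = 23·318817021 + 12510024 = 7345301507 → 183926032696/7345301507
APPEND 2: p_10 = 2·183926032696 + 7983164445 = 375835229837, q_10 = 2·7345301507 + 318817021 = 15009420035 → 375835229837/15009420035
APPEND 10: p_11 = 10·375835229837 + 183926032696 = 3942278331066, q_11 = 10·15009420035 + 7345301507 = 157439501857 → 3942278331066/157439501857
APPEND 27: p_12 = 27·3942278331066 + 375835229837 = 106817350168619, q_12 = 27·157439501857 + 15009420035 = 4265875970174 → 106817350168619/4265875970174
APPEND 50: p_13 = 50·106817350168619 + 3942278331066 = 5344809786762016, q_13 = 50·4265875970174 + 157439501857 = 213451238010557 → 5344809786762016/213451238010557

25/1
626/25
183926032696/7345301507
375835229837/15009420035
106817350168619/4265875970174
5344809786762016/213451238010557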